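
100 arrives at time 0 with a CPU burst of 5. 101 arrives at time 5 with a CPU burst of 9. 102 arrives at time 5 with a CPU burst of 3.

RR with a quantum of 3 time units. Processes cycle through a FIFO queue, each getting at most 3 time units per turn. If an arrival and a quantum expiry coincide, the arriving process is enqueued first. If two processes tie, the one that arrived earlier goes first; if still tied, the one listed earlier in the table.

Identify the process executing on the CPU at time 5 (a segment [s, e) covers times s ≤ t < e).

101

Timeline: | 100 0-5 | 101 5-8 | 102 8-11 | 101 11-17 |
Completion: 100=5  101=17  102=11
Turnaround (C−A): 100=5  101=12  102=6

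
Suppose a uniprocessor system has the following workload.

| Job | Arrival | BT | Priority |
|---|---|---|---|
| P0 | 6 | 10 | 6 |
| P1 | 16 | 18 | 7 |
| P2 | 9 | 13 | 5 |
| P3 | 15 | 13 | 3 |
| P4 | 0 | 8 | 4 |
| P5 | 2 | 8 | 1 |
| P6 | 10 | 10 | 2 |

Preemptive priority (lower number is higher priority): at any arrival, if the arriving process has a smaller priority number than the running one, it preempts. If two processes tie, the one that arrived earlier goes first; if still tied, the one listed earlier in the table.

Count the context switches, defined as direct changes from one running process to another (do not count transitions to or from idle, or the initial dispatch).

7

Schedule: | P4 0-2 | P5 2-10 | P6 10-20 | P3 20-33 | P4 33-39 | P2 39-52 | P0 52-62 | P1 62-80 |
Completion: P0=62  P1=80  P2=52  P3=33  P4=39  P5=10  P6=20
Turnaround (C−A): P0=56  P1=64  P2=43  P3=18  P4=39  P5=8  P6=10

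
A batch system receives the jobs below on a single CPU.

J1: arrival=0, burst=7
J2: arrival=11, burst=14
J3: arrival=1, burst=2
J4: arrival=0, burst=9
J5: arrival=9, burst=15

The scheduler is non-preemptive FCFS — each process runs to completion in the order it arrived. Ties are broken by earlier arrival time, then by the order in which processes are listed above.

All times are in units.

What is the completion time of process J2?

47

Gantt: | J1 0-7 | J4 7-16 | J3 16-18 | J5 18-33 | J2 33-47 |
Completion: J1=7  J2=47  J3=18  J4=16  J5=33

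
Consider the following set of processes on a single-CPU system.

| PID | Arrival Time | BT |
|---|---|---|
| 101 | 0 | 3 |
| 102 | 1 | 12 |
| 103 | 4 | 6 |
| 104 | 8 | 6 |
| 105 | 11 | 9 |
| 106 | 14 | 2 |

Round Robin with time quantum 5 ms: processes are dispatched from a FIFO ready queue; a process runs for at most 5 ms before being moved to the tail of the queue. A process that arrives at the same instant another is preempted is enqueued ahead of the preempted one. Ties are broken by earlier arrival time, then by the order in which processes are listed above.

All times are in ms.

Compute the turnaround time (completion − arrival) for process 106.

Schedule: | 101 0-3 | 102 3-8 | 103 8-13 | 104 13-18 | 102 18-23 | 105 23-28 | 103 28-29 | 106 29-31 | 104 31-32 | 102 32-34 | 105 34-38 |
Completion: 101=3  102=34  103=29  104=32  105=38  106=31
Turnaround (C−A): 101=3  102=33  103=25  104=24  105=27  106=17
Turnaround(106) = completion − arrival = 31 − 14 = 17

17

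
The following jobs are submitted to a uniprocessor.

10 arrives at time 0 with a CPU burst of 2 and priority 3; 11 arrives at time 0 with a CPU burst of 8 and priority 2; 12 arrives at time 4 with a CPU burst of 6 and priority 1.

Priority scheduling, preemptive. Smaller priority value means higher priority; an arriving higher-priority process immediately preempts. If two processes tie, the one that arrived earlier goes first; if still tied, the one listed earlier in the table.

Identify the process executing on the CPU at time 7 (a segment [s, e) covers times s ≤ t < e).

12

Timeline: | 11 0-4 | 12 4-10 | 11 10-14 | 10 14-16 |
Completion: 10=16  11=14  12=10
Turnaround (C−A): 10=16  11=14  12=6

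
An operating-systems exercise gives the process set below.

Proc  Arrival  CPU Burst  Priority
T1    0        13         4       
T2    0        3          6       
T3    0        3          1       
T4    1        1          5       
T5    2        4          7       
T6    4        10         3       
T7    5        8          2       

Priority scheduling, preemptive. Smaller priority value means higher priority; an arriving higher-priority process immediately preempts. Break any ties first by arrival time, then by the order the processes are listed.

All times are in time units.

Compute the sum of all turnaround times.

Timeline: | T3 0-3 | T1 3-4 | T6 4-5 | T7 5-13 | T6 13-22 | T1 22-34 | T4 34-35 | T2 35-38 | T5 38-42 |
Completion: T1=34  T2=38  T3=3  T4=35  T5=42  T6=22  T7=13
Turnaround (C−A): T1=34  T2=38  T3=3  T4=34  T5=40  T6=18  T7=8
Turnaround = completion − arrival: T1=34, T2=38, T3=3, T4=34, T5=40, T6=18, T7=8
Total turnaround = 34 + 38 + 3 + 34 + 40 + 18 + 8 = 175

175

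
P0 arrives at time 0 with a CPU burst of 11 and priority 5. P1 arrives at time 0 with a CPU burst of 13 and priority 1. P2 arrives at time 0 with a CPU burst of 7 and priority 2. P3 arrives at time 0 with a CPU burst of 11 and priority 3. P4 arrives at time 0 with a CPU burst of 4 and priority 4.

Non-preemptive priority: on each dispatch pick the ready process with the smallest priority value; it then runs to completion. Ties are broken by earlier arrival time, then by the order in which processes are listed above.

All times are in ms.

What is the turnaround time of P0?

Gantt: | P1 0-13 | P2 13-20 | P3 20-31 | P4 31-35 | P0 35-46 |
Completion: P0=46  P1=13  P2=20  P3=31  P4=35
Turnaround(P0) = completion − arrival = 46 − 0 = 46

46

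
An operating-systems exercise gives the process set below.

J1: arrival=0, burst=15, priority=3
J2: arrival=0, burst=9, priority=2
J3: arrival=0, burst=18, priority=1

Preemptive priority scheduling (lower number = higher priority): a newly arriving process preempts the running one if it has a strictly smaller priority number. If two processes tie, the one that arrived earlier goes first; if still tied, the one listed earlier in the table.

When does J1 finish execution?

Schedule: | J3 0-18 | J2 18-27 | J1 27-42 |
Completion: J1=42  J2=27  J3=18
Turnaround (C−A): J1=42  J2=27  J3=18

42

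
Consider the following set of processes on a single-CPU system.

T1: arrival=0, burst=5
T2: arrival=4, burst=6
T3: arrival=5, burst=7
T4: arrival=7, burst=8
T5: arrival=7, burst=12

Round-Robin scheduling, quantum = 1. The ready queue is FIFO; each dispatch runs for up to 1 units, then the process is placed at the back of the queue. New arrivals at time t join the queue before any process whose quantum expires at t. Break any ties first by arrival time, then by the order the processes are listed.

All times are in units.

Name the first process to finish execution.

Schedule: | T1 0-4 | T2 4-5 | T1 5-6 | T3 6-7 | T2 7-8 | T4 8-9 | T5 9-10 | T3 10-11 | T2 11-12 | T4 12-13 | T5 13-14 | T3 14-15 | T2 15-16 | T4 16-17 | T5 17-18 | T3 18-19 | T2 19-20 | T4 20-21 | T5 21-22 | T3 22-23 | T2 23-24 | T4 24-25 | T5 25-26 | T3 26-27 | T4 27-28 | T5 28-29 | T3 29-30 | T4 30-31 | T5 31-32 | T4 32-33 | T5 33-38 |
Completion: T1=6  T2=24  T3=30  T4=33  T5=38
Turnaround (C−A): T1=6  T2=20  T3=25  T4=26  T5=31
Finish order: T1 → T2 → T3 → T4 → T5

T1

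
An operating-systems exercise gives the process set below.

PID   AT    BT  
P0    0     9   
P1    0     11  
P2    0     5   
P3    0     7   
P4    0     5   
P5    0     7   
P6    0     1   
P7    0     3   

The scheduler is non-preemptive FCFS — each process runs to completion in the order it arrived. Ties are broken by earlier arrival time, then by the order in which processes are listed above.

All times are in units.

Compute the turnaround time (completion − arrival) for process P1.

20

Gantt: | P0 0-9 | P1 9-20 | P2 20-25 | P3 25-32 | P4 32-37 | P5 37-44 | P6 44-45 | P7 45-48 |
Completion: P0=9  P1=20  P2=25  P3=32  P4=37  P5=44  P6=45  P7=48
Turnaround(P1) = completion − arrival = 20 − 0 = 20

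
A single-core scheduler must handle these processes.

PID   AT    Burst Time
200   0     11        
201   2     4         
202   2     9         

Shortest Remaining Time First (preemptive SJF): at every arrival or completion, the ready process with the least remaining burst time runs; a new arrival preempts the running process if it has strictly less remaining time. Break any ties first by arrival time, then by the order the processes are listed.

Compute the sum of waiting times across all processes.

Gantt: | 200 0-2 | 201 2-6 | 200 6-15 | 202 15-24 |
Completion: 200=15  201=6  202=24
Waiting = turnaround − burst: 200=4, 201=0, 202=13
Total waiting = 4 + 0 + 13 = 17

17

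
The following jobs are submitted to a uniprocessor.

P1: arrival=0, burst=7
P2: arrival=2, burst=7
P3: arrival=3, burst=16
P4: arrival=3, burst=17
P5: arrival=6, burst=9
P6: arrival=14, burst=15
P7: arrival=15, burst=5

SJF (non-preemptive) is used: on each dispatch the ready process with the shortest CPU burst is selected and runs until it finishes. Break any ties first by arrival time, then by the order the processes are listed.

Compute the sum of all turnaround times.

Timeline: | P1 0-7 | P2 7-14 | P5 14-23 | P7 23-28 | P6 28-43 | P3 43-59 | P4 59-76 |
Completion: P1=7  P2=14  P3=59  P4=76  P5=23  P6=43  P7=28
Turnaround (C−A): P1=7  P2=12  P3=56  P4=73  P5=17  P6=29  P7=13
Turnaround = completion − arrival: P1=7, P2=12, P3=56, P4=73, P5=17, P6=29, P7=13
Total turnaround = 7 + 12 + 56 + 73 + 17 + 29 + 13 = 207

207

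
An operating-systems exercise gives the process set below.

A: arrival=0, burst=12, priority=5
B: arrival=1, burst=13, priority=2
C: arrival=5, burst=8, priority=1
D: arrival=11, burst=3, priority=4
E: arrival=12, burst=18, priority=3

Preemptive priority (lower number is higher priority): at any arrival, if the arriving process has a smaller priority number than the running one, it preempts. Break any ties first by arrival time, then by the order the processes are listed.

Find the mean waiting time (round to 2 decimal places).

17.80

Timeline: | A 0-1 | B 1-5 | C 5-13 | B 13-22 | E 22-40 | D 40-43 | A 43-54 |
Completion: A=54  B=22  C=13  D=43  E=40
Turnaround (C−A): A=54  B=21  C=8  D=32  E=28
Waiting times: A=42, B=8, C=0, D=29, E=10
Average waiting = (42+8+0+29+10) / 5 = 89/5 = 17.80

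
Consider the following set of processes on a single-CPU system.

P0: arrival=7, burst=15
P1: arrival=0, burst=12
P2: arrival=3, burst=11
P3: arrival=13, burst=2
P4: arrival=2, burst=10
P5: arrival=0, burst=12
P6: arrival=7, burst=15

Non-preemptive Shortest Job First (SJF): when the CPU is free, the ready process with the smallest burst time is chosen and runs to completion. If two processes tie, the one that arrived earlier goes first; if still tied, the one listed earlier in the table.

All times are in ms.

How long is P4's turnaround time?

Gantt: | P1 0-12 | P4 12-22 | P3 22-24 | P2 24-35 | P5 35-47 | P0 47-62 | P6 62-77 |
Completion: P0=62  P1=12  P2=35  P3=24  P4=22  P5=47  P6=77
Turnaround (C−A): P0=55  P1=12  P2=32  P3=11  P4=20  P5=47  P6=70
Turnaround(P4) = completion − arrival = 22 − 2 = 20

20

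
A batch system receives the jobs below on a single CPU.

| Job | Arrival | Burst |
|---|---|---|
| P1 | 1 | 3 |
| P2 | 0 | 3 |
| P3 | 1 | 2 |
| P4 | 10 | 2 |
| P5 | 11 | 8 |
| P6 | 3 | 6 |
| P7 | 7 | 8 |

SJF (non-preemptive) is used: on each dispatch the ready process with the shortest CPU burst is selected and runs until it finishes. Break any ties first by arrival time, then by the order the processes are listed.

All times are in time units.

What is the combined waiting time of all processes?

37

Gantt: | P2 0-3 | P3 3-5 | P1 5-8 | P6 8-14 | P4 14-16 | P7 16-24 | P5 24-32 |
Completion: P1=8  P2=3  P3=5  P4=16  P5=32  P6=14  P7=24
Turnaround (C−A): P1=7  P2=3  P3=4  P4=6  P5=21  P6=11  P7=17
Waiting = turnaround − burst: P1=4, P2=0, P3=2, P4=4, P5=13, P6=5, P7=9
Total waiting = 4 + 0 + 2 + 4 + 13 + 5 + 9 = 37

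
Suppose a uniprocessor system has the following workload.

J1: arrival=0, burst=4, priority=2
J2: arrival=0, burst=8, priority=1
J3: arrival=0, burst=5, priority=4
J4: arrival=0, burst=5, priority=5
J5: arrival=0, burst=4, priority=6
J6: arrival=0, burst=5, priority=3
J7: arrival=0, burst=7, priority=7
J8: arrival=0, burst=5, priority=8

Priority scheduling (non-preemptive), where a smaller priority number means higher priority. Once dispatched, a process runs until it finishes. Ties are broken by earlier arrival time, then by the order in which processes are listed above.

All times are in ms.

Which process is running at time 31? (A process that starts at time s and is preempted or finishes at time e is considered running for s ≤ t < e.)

Schedule: | J2 0-8 | J1 8-12 | J6 12-17 | J3 17-22 | J4 22-27 | J5 27-31 | J7 31-38 | J8 38-43 |
Completion: J1=12  J2=8  J3=22  J4=27  J5=31  J6=17  J7=38  J8=43
Turnaround (C−A): J1=12  J2=8  J3=22  J4=27  J5=31  J6=17  J7=38  J8=43

J7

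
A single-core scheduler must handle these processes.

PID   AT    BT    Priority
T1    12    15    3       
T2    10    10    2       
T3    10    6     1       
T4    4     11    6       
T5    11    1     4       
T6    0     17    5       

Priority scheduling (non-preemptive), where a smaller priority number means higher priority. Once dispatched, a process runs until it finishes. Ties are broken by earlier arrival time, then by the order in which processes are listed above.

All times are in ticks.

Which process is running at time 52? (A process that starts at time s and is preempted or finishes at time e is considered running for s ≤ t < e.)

Gantt: | T6 0-17 | T3 17-23 | T2 23-33 | T1 33-48 | T5 48-49 | T4 49-60 |
Completion: T1=48  T2=33  T3=23  T4=60  T5=49  T6=17
Turnaround (C−A): T1=36  T2=23  T3=13  T4=56  T5=38  T6=17

T4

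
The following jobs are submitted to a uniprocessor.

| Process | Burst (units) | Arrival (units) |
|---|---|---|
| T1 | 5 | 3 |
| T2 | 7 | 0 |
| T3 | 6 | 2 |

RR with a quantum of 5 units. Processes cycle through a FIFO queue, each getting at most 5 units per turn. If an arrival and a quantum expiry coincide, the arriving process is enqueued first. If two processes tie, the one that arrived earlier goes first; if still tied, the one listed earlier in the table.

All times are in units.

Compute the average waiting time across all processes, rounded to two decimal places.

9.00

Gantt: | T2 0-5 | T3 5-10 | T1 10-15 | T2 15-17 | T3 17-18 |
Completion: T1=15  T2=17  T3=18
Turnaround (C−A): T1=12  T2=17  T3=16
Waiting times: T1=7, T2=10, T3=10
Average waiting = (7+10+10) / 3 = 27/3 = 9.00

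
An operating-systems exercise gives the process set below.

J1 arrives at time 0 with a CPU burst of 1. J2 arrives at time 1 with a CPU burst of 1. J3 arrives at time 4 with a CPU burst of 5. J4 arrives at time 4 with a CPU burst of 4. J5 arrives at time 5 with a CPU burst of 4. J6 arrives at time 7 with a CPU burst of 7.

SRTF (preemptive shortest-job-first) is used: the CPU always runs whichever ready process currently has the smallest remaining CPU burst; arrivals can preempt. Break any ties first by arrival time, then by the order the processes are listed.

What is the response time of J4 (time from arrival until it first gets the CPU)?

Schedule: | J1 0-1 | J2 1-2 | idle 2-4 | J4 4-8 | J5 8-12 | J3 12-17 | J6 17-24 |
Completion: J1=1  J2=2  J3=17  J4=8  J5=12  J6=24
Response(J4) = first start − arrival = 4 − 4 = 0

0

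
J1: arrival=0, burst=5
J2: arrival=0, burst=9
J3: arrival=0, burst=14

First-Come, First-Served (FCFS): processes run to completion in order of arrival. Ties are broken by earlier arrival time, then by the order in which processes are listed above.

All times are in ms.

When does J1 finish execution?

Gantt: | J1 0-5 | J2 5-14 | J3 14-28 |
Completion: J1=5  J2=14  J3=28
Turnaround (C−A): J1=5  J2=14  J3=28

5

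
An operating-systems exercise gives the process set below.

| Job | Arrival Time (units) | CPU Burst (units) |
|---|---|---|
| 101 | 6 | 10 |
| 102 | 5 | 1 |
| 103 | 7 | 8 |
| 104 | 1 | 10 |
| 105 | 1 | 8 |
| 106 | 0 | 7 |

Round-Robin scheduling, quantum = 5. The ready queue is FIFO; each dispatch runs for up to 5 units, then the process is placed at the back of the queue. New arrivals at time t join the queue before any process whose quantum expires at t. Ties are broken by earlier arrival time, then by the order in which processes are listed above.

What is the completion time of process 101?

41

Timeline: | 106 0-5 | 104 5-10 | 105 10-15 | 102 15-16 | 106 16-18 | 101 18-23 | 103 23-28 | 104 28-33 | 105 33-36 | 101 36-41 | 103 41-44 |
Completion: 101=41  102=16  103=44  104=33  105=36  106=18
Turnaround (C−A): 101=35  102=11  103=37  104=32  105=35  106=18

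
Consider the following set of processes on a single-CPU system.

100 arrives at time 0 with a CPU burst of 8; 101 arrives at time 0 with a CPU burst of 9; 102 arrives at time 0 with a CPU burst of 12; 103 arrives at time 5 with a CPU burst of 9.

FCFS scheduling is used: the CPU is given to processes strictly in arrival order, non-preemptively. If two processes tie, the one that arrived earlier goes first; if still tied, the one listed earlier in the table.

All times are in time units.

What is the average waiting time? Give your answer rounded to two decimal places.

12.25

Gantt: | 100 0-8 | 101 8-17 | 102 17-29 | 103 29-38 |
Completion: 100=8  101=17  102=29  103=38
Turnaround (C−A): 100=8  101=17  102=29  103=33
Waiting times: 100=0, 101=8, 102=17, 103=24
Average waiting = (0+8+17+24) / 4 = 49/4 = 12.25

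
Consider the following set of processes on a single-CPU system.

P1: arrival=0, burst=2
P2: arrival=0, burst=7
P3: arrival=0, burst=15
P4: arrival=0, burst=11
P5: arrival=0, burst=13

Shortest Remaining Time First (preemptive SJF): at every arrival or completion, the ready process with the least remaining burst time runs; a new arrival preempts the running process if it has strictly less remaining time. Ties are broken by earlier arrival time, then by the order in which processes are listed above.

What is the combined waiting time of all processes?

64

Gantt: | P1 0-2 | P2 2-9 | P4 9-20 | P5 20-33 | P3 33-48 |
Completion: P1=2  P2=9  P3=48  P4=20  P5=33
Waiting = turnaround − burst: P1=0, P2=2, P3=33, P4=9, P5=20
Total waiting = 0 + 2 + 33 + 9 + 20 = 64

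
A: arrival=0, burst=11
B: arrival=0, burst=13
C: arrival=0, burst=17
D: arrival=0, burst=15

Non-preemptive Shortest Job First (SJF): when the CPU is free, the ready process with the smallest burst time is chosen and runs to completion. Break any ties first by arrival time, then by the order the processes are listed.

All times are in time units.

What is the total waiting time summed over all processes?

Schedule: | A 0-11 | B 11-24 | D 24-39 | C 39-56 |
Completion: A=11  B=24  C=56  D=39
Turnaround (C−A): A=11  B=24  C=56  D=39
Waiting = turnaround − burst: A=0, B=11, C=39, D=24
Total waiting = 0 + 11 + 39 + 24 = 74

74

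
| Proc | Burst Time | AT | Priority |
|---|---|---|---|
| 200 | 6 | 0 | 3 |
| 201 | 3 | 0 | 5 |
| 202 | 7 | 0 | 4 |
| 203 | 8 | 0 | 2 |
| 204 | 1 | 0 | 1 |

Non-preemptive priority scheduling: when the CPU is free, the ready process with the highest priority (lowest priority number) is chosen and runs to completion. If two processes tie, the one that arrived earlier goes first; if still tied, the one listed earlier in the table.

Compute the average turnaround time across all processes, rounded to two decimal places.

Gantt: | 204 0-1 | 203 1-9 | 200 9-15 | 202 15-22 | 201 22-25 |
Completion: 200=15  201=25  202=22  203=9  204=1
Turnaround (C−A): 200=15  201=25  202=22  203=9  204=1
Turnaround times: 200=15, 201=25, 202=22, 203=9, 204=1
Average turnaround = (15+25+22+9+1) / 5 = 72/5 = 14.40

14.40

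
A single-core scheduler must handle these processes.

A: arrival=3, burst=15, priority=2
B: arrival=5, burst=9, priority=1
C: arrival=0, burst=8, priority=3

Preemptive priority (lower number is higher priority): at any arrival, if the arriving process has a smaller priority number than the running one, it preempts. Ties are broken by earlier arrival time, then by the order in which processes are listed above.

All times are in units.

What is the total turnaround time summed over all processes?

Timeline: | C 0-3 | A 3-5 | B 5-14 | A 14-27 | C 27-32 |
Completion: A=27  B=14  C=32
Turnaround = completion − arrival: A=24, B=9, C=32
Total turnaround = 24 + 9 + 32 = 65

65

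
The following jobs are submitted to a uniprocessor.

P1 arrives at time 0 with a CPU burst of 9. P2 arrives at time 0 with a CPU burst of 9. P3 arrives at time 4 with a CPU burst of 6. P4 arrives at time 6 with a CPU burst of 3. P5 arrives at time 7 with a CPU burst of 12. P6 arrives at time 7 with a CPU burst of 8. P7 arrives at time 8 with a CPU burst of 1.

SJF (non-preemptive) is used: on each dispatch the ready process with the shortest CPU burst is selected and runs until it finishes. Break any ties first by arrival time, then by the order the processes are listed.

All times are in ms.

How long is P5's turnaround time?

41

Timeline: | P1 0-9 | P7 9-10 | P4 10-13 | P3 13-19 | P6 19-27 | P2 27-36 | P5 36-48 |
Completion: P1=9  P2=36  P3=19  P4=13  P5=48  P6=27  P7=10
Turnaround (C−A): P1=9  P2=36  P3=15  P4=7  P5=41  P6=20  P7=2
Turnaround(P5) = completion − arrival = 48 − 7 = 41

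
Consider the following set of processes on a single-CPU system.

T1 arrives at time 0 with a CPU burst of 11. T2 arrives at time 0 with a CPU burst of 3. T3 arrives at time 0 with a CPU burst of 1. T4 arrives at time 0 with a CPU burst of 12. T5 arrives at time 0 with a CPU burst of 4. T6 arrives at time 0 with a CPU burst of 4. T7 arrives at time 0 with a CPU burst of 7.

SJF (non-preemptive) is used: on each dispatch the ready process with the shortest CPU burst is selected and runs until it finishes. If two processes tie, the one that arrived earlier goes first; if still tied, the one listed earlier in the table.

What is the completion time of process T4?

Gantt: | T3 0-1 | T2 1-4 | T5 4-8 | T6 8-12 | T7 12-19 | T1 19-30 | T4 30-42 |
Completion: T1=30  T2=4  T3=1  T4=42  T5=8  T6=12  T7=19
Turnaround (C−A): T1=30  T2=4  T3=1  T4=42  T5=8  T6=12  T7=19

42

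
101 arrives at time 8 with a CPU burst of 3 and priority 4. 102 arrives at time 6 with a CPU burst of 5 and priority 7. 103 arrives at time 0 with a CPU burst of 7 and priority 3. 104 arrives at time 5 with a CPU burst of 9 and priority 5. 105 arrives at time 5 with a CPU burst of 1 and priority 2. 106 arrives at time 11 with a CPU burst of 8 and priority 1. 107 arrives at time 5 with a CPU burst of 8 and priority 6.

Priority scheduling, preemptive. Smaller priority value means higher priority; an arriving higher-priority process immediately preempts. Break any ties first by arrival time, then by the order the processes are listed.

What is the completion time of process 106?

19

Timeline: | 103 0-5 | 105 5-6 | 103 6-8 | 101 8-11 | 106 11-19 | 104 19-28 | 107 28-36 | 102 36-41 |
Completion: 101=11  102=41  103=8  104=28  105=6  106=19  107=36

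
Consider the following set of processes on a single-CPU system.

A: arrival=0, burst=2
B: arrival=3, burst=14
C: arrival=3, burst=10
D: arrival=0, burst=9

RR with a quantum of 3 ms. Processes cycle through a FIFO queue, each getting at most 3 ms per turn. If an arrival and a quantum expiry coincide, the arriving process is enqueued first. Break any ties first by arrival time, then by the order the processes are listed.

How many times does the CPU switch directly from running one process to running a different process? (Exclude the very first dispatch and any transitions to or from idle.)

Gantt: | A 0-2 | D 2-5 | B 5-8 | C 8-11 | D 11-14 | B 14-17 | C 17-20 | D 20-23 | B 23-26 | C 26-29 | B 29-32 | C 32-33 | B 33-35 |
Completion: A=2  B=35  C=33  D=23

12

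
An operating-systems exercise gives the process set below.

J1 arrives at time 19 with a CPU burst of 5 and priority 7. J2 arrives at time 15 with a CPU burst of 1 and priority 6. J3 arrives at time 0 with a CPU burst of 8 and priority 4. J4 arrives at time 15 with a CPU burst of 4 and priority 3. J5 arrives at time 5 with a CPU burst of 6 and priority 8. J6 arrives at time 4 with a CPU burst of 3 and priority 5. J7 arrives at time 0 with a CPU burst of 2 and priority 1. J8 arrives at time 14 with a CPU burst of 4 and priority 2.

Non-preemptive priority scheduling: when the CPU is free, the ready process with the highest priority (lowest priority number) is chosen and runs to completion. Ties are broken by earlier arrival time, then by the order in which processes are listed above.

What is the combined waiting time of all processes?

Gantt: | J7 0-2 | J3 2-10 | J6 10-13 | J5 13-19 | J8 19-23 | J4 23-27 | J2 27-28 | J1 28-33 |
Completion: J1=33  J2=28  J3=10  J4=27  J5=19  J6=13  J7=2  J8=23
Waiting = turnaround − burst: J1=9, J2=12, J3=2, J4=8, J5=8, J6=6, J7=0, J8=5
Total waiting = 9 + 12 + 2 + 8 + 8 + 6 + 0 + 5 = 50

50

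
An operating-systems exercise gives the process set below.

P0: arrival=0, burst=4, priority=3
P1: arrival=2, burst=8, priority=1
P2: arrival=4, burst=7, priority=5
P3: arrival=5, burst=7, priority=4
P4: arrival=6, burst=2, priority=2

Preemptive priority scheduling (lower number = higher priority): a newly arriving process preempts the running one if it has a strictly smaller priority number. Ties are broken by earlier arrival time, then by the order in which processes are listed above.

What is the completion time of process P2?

Schedule: | P0 0-2 | P1 2-10 | P4 10-12 | P0 12-14 | P3 14-21 | P2 21-28 |
Completion: P0=14  P1=10  P2=28  P3=21  P4=12

28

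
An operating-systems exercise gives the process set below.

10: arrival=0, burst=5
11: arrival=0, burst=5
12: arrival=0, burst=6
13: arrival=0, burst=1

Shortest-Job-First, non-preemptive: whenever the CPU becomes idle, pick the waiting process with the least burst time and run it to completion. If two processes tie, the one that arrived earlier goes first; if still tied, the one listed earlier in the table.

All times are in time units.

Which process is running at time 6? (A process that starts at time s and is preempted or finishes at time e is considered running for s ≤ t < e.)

Gantt: | 13 0-1 | 10 1-6 | 11 6-11 | 12 11-17 |
Completion: 10=6  11=11  12=17  13=1
Turnaround (C−A): 10=6  11=11  12=17  13=1

11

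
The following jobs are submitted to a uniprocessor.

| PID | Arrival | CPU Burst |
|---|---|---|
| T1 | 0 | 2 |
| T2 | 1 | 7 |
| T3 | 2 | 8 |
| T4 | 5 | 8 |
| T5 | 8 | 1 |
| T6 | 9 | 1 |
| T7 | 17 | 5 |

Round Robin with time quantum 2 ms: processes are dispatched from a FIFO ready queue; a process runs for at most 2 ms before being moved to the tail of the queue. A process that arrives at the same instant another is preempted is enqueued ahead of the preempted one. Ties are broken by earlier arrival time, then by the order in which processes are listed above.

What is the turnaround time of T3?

Timeline: | T1 0-2 | T2 2-4 | T3 4-6 | T2 6-8 | T4 8-10 | T3 10-12 | T5 12-13 | T2 13-15 | T6 15-16 | T4 16-18 | T3 18-20 | T2 20-21 | T7 21-23 | T4 23-25 | T3 25-27 | T7 27-29 | T4 29-31 | T7 31-32 |
Completion: T1=2  T2=21  T3=27  T4=31  T5=13  T6=16  T7=32
Turnaround(T3) = completion − arrival = 27 − 2 = 25

25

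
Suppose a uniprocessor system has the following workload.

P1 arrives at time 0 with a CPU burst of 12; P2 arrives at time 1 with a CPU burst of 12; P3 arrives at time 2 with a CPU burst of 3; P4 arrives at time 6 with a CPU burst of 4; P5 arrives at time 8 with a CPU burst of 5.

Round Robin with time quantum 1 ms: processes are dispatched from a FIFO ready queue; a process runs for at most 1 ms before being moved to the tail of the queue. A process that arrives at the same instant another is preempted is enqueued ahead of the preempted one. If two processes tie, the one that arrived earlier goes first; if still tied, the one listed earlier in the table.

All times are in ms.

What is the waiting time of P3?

6

Gantt: | P1 0-1 | P2 1-2 | P1 2-3 | P3 3-4 | P2 4-5 | P1 5-6 | P3 6-7 | P2 7-8 | P4 8-9 | P1 9-10 | P3 10-11 | P5 11-12 | P2 12-13 | P4 13-14 | P1 14-15 | P5 15-16 | P2 16-17 | P4 17-18 | P1 18-19 | P5 19-20 | P2 20-21 | P4 21-22 | P1 22-23 | P5 23-24 | P2 24-25 | P1 25-26 | P5 26-27 | P2 27-28 | P1 28-29 | P2 29-30 | P1 30-31 | P2 31-32 | P1 32-33 | P2 33-34 | P1 34-35 | P2 35-36 |
Completion: P1=35  P2=36  P3=11  P4=22  P5=27
Waiting(P3) = turnaround − burst = 9 − 3 = 6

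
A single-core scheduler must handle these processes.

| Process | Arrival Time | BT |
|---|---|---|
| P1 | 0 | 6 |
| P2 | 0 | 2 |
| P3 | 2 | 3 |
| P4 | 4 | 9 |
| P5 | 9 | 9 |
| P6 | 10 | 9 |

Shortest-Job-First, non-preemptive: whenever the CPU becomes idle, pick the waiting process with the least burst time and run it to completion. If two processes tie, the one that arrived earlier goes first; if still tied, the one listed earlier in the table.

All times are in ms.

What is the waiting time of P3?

0

Timeline: | P2 0-2 | P3 2-5 | P1 5-11 | P4 11-20 | P5 20-29 | P6 29-38 |
Completion: P1=11  P2=2  P3=5  P4=20  P5=29  P6=38
Waiting(P3) = turnaround − burst = 3 − 3 = 0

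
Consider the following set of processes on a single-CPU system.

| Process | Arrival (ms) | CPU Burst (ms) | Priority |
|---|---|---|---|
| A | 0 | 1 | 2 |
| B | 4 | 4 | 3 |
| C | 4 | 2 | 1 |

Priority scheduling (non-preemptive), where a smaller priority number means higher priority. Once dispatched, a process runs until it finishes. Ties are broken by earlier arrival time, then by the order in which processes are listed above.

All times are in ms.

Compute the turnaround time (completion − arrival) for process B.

Timeline: | A 0-1 | idle 1-4 | C 4-6 | B 6-10 |
Completion: A=1  B=10  C=6
Turnaround (C−A): A=1  B=6  C=2
Turnaround(B) = completion − arrival = 10 − 4 = 6

6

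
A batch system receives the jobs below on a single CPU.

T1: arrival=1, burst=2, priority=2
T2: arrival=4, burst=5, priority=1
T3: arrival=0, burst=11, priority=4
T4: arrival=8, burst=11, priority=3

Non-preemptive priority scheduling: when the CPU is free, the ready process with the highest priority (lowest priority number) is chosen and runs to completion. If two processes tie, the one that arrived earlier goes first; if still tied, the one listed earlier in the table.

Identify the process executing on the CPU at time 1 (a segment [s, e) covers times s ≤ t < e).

T3

Gantt: | T3 0-11 | T2 11-16 | T1 16-18 | T4 18-29 |
Completion: T1=18  T2=16  T3=11  T4=29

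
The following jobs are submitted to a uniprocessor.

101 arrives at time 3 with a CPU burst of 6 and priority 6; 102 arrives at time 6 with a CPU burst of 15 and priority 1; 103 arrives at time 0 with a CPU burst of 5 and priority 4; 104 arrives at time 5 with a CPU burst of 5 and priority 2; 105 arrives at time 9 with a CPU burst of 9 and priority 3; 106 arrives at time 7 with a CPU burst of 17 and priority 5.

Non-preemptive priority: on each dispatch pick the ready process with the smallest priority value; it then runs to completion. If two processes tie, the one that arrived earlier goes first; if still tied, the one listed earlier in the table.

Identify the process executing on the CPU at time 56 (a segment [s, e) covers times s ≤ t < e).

Timeline: | 103 0-5 | 104 5-10 | 102 10-25 | 105 25-34 | 106 34-51 | 101 51-57 |
Completion: 101=57  102=25  103=5  104=10  105=34  106=51
Turnaround (C−A): 101=54  102=19  103=5  104=5  105=25  106=44

101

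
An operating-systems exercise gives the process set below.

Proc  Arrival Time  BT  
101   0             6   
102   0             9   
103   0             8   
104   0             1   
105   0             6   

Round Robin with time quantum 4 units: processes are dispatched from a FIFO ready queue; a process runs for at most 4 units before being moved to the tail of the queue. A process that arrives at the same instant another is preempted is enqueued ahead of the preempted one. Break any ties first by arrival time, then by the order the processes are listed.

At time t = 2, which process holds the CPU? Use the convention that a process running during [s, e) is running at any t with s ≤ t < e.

101

Schedule: | 101 0-4 | 102 4-8 | 103 8-12 | 104 12-13 | 105 13-17 | 101 17-19 | 102 19-23 | 103 23-27 | 105 27-29 | 102 29-30 |
Completion: 101=19  102=30  103=27  104=13  105=29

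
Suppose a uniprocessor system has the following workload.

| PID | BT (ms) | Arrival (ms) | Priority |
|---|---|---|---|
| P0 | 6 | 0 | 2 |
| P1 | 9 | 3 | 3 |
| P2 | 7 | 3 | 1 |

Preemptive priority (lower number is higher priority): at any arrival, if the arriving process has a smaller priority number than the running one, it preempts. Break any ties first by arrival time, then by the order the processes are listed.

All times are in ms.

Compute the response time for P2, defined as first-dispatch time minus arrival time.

Schedule: | P0 0-3 | P2 3-10 | P0 10-13 | P1 13-22 |
Completion: P0=13  P1=22  P2=10
Turnaround (C−A): P0=13  P1=19  P2=7
Response(P2) = first start − arrival = 3 − 3 = 0

0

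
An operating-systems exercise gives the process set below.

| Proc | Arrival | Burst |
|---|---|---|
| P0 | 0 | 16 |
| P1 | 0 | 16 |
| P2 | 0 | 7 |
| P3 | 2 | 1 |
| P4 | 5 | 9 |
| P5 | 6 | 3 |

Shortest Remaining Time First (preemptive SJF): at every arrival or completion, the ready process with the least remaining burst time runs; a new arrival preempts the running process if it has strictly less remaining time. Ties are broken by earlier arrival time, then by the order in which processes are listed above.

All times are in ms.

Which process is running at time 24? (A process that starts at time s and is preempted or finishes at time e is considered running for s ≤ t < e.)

P0

Timeline: | P2 0-2 | P3 2-3 | P2 3-8 | P5 8-11 | P4 11-20 | P0 20-36 | P1 36-52 |
Completion: P0=36  P1=52  P2=8  P3=3  P4=20  P5=11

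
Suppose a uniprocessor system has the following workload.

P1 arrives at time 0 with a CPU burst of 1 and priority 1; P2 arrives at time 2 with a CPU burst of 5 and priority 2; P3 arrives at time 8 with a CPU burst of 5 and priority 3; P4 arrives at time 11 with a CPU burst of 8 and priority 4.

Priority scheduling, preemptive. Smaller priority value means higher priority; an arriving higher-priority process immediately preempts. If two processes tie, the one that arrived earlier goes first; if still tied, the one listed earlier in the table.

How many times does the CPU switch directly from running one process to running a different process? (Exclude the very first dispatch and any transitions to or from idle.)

Schedule: | P1 0-1 | idle 1-2 | P2 2-7 | idle 7-8 | P3 8-13 | P4 13-21 |
Completion: P1=1  P2=7  P3=13  P4=21
Turnaround (C−A): P1=1  P2=5  P3=5  P4=10

1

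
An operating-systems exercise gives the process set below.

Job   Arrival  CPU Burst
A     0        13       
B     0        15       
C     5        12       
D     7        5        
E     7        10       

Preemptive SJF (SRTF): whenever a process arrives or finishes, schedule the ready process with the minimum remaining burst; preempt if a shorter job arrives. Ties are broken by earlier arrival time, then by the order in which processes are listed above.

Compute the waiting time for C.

Gantt: | A 0-7 | D 7-12 | A 12-18 | E 18-28 | C 28-40 | B 40-55 |
Completion: A=18  B=55  C=40  D=12  E=28
Waiting(C) = turnaround − burst = 35 − 12 = 23

23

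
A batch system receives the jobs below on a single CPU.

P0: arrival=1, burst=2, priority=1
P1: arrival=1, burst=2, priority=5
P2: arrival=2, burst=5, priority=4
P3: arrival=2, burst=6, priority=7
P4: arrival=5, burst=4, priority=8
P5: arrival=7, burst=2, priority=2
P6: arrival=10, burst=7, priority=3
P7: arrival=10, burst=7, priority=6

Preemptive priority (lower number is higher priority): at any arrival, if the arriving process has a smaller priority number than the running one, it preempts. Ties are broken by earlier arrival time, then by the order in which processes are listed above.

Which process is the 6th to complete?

Gantt: | idle 0-1 | P0 1-3 | P2 3-7 | P5 7-9 | P2 9-10 | P6 10-17 | P1 17-19 | P7 19-26 | P3 26-32 | P4 32-36 |
Completion: P0=3  P1=19  P2=10  P3=32  P4=36  P5=9  P6=17  P7=26
Turnaround (C−A): P0=2  P1=18  P2=8  P3=30  P4=31  P5=2  P6=7  P7=16
Finish order: P0 → P5 → P2 → P6 → P1 → P7 → P3 → P4

P7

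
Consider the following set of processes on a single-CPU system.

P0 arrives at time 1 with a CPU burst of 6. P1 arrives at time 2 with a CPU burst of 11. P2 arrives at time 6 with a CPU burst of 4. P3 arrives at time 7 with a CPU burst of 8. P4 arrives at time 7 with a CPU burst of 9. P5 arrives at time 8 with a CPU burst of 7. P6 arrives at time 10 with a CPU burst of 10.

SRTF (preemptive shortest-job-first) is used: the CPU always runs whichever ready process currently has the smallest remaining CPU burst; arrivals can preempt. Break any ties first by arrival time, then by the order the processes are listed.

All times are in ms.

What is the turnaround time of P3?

19

Gantt: | idle 0-1 | P0 1-7 | P2 7-11 | P5 11-18 | P3 18-26 | P4 26-35 | P6 35-45 | P1 45-56 |
Completion: P0=7  P1=56  P2=11  P3=26  P4=35  P5=18  P6=45
Turnaround(P3) = completion − arrival = 26 − 7 = 19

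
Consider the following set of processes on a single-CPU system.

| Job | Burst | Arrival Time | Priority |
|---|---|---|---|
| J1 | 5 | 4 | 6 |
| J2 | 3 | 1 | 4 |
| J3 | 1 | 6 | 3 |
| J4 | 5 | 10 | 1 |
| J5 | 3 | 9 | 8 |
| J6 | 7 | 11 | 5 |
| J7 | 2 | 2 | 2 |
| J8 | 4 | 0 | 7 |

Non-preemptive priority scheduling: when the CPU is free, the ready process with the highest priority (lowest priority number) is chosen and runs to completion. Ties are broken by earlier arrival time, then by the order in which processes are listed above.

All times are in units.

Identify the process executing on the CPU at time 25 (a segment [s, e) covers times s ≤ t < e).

Timeline: | J8 0-4 | J7 4-6 | J3 6-7 | J2 7-10 | J4 10-15 | J6 15-22 | J1 22-27 | J5 27-30 |
Completion: J1=27  J2=10  J3=7  J4=15  J5=30  J6=22  J7=6  J8=4

J1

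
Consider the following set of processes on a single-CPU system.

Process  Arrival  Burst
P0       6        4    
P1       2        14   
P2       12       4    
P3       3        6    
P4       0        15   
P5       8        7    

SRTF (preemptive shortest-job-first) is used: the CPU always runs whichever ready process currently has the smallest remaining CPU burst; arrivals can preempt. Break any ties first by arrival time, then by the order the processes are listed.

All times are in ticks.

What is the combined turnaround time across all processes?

Timeline: | P4 0-3 | P3 3-9 | P0 9-13 | P2 13-17 | P5 17-24 | P4 24-36 | P1 36-50 |
Completion: P0=13  P1=50  P2=17  P3=9  P4=36  P5=24
Turnaround (C−A): P0=7  P1=48  P2=5  P3=6  P4=36  P5=16
Turnaround = completion − arrival: P0=7, P1=48, P2=5, P3=6, P4=36, P5=16
Total turnaround = 7 + 48 + 5 + 6 + 36 + 16 = 118

118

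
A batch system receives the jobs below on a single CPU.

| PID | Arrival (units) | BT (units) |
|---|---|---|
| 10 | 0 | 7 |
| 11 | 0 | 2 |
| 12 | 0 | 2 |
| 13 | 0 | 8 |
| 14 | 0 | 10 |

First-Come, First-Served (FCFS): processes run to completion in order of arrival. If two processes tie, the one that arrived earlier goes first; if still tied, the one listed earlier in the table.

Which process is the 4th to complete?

Gantt: | 10 0-7 | 11 7-9 | 12 9-11 | 13 11-19 | 14 19-29 |
Completion: 10=7  11=9  12=11  13=19  14=29
Turnaround (C−A): 10=7  11=9  12=11  13=19  14=29
Finish order: 10 → 11 → 12 → 13 → 14

13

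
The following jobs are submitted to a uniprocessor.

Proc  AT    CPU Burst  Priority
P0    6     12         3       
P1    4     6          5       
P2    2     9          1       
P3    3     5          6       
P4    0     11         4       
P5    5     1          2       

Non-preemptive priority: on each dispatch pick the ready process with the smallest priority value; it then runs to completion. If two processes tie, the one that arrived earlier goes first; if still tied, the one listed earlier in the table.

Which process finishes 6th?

Gantt: | P4 0-11 | P2 11-20 | P5 20-21 | P0 21-33 | P1 33-39 | P3 39-44 |
Completion: P0=33  P1=39  P2=20  P3=44  P4=11  P5=21
Turnaround (C−A): P0=27  P1=35  P2=18  P3=41  P4=11  P5=16
Finish order: P4 → P2 → P5 → P0 → P1 → P3

P3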